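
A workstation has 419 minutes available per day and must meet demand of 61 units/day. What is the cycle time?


Cycle time = available time / demand
= 419 / 61
= 6.87 min/unit


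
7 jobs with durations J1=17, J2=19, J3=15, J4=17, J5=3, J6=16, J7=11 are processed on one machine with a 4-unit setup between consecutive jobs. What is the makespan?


Makespan = Σ processing + (n-1) × setup
= (17 + 19 + 15 + 17 + 3 + 16 + 11) + (7-1)×4
= 98 + 24
= 122 time units


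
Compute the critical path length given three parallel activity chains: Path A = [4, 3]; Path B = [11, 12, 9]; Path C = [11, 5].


Path A: 4 + 3 = 7
Path B: 11 + 12 + 9 = 32
Path C: 11 + 5 = 16
Critical path = longest = max(7, 32, 16)
= 32 (Path B)


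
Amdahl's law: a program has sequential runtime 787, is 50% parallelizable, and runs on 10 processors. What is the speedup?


Amdahl's law: T_p = T × ((1-p) + p/N)
= 787 × ((1-0.5) + 0.5/10)
= 787 × (0.50 + 0.0500)
= 787 × 0.5500
= 432.85
Speedup = 787/432.85
= 1.82×


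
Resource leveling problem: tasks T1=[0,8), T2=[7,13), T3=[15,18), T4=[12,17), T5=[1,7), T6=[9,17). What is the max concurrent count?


Check each time point for overlaps:
  t=12: 3 tasks active (T2, T4, T6)
Max concurrent = 3


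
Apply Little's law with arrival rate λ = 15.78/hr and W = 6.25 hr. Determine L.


Little's law: L = λ × W
= 15.78 × 6.25
= 98.62


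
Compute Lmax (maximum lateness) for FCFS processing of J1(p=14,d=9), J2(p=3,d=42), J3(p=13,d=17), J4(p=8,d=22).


Lateness per job (L = C - d):
  J1: C=14, d=9, L=5
  J2: C=17, d=42, L=-25
  J3: C=30, d=17, L=13
  J4: C=38, d=22, L=16
Lmax = max(5, -25, 13, 16)
= 16


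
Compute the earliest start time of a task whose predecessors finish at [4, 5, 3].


ES = max of all predecessor completion times
Predecessors: [4, 5, 3]
ES = max(4, 5, 3)
= 5


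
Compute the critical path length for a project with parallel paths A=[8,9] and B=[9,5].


Path A: 8 + 9 = 17
Path B: 9 + 5 = 14
Critical path = longest = max(17, 14)
= 17 (Path A)


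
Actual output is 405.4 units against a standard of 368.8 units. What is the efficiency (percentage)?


Efficiency = (actual / standard) × 100
= (405.4 / 368.8) × 100
= 109.9%


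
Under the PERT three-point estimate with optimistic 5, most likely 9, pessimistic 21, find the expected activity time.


te = (o + 4m + p) / 6
= (5 + 4×9 + 21) / 6
= (5 + 36 + 21) / 6
= 62 / 6
= 10.33


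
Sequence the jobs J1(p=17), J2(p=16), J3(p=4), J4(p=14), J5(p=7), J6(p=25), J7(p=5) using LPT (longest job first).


LPT: sort by longest processing time first
  J6: p=25
  J1: p=17
  J2: p=16
  J4: p=14
  J5: p=7
  J7: p=5
  J3: p=4
Order: J6 → J1 → J2 → J4 → J5 → J7 → J3


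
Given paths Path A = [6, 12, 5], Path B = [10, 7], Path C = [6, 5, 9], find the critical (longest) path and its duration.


Path A: 6 + 12 + 5 = 23
Path B: 10 + 7 = 17
Path C: 6 + 5 + 9 = 20
Critical path = longest = max(23, 17, 20)
= 23 (Path A)


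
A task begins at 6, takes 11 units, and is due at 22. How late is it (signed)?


Completion = 6 + 11 = 17
Lateness = C - d = 17 - 22
= -5


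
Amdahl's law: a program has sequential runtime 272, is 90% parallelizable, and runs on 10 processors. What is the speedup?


Amdahl's law: T_p = T × ((1-p) + p/N)
= 272 × ((1-0.9) + 0.9/10)
= 272 × (0.10 + 0.0900)
= 272 × 0.1900
= 51.68
Speedup = 272/51.68
= 5.26×


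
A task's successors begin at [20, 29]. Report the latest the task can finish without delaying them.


LF = min of all successor start times
Successors start at: [20, 29]
LF = min(20, 29)
= 20


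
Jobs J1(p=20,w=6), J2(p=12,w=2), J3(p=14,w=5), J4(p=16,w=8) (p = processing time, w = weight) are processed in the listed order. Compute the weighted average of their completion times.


Completion times:
  J1: C=20, w×C=6×20=120
  J2: C=32, w×C=2×32=64
  J3: C=46, w×C=5×46=230
  J4: C=62, w×C=8×62=496
Sum w×C = 910
Sum w = 21
Weighted avg = 910/21
= 43.33


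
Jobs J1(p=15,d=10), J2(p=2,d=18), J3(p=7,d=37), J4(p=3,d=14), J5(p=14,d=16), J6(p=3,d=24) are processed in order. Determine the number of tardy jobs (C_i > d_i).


Completion vs due date:
  J1: C=15, d=10 → TARDY
  J2: C=17, d=18 → on time
  J3: C=24, d=37 → on time
  J4: C=27, d=14 → TARDY
  J5: C=41, d=16 → TARDY
  J6: C=44, d=24 → TARDY
Tardy jobs: J1, J4, J5, J6
Count = 4


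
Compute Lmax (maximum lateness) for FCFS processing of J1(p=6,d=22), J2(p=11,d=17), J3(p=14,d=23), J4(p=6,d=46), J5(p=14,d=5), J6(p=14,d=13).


Lateness per job (L = C - d):
  J1: C=6, d=22, L=-16
  J2: C=17, d=17, L=0
  J3: C=31, d=23, L=8
  J4: C=37, d=46, L=-9
  J5: C=51, d=5, L=46
  J6: C=65, d=13, L=52
Lmax = max(-16, 0, 8, -9, 46, 52)
= 52


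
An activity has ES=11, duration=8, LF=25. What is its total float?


EF = ES + duration = 11 + 8 = 19
LS = LF - duration = 25 - 8 = 17
Total Float = LF - EF = 25 - 19
(or LS - ES = 17 - 11)
= 6


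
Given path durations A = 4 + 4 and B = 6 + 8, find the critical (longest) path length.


Path A: 4 + 4 = 8
Path B: 6 + 8 = 14
Critical path = longest = max(8, 14)
= 14 (Path B)


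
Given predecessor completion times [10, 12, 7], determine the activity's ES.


ES = max of all predecessor completion times
Predecessors: [10, 12, 7]
ES = max(10, 12, 7)
= 12


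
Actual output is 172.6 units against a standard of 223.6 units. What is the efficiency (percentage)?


Efficiency = (actual / standard) × 100
= (172.6 / 223.6) × 100
= 77.2%


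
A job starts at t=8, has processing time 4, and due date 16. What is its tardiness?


Completion = start + processing = 8 + 4 = 12
Tardiness = max(0, C - d) = max(0, 12 - 16)
= max(0, -4)
= 0


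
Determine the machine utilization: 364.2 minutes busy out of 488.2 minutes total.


Utilization = busy / total × 100
= 364.2 / 488.2 × 100
= 74.6%


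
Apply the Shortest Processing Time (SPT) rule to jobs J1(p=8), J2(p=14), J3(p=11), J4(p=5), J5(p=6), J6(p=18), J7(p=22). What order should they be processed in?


SPT: sort by shortest processing time
  J4: p=5
  J5: p=6
  J1: p=8
  J3: p=11
  J2: p=14
  J6: p=18
  J7: p=22
Order: J4 → J5 → J1 → J3 → J2 → J6 → J7


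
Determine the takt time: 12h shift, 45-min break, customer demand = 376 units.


Available = 12×60 - 45 = 675 min
Takt time = 675 / 376
= 1.80 min/unit


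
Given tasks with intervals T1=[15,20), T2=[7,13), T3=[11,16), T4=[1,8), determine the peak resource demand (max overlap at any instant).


Check each time point for overlaps:
  t=7: 2 tasks active (T2, T4)
Max concurrent = 2


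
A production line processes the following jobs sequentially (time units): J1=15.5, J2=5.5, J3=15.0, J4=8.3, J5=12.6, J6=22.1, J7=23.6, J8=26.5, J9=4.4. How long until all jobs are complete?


Sequential makespan: sum all processing times
= 15.5 + 5.5 + 15.0 + 8.3 + 12.6 + 22.1 + 23.6 + 26.5 + 4.4
= 133.5 time units


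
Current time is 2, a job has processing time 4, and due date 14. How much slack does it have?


Slack = due - current_time - processing
= 14 - 2 - 4
= 8


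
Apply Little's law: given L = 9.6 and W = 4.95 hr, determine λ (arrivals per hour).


Little's law: L = λW → λ = L / W
= 9.6 / 4.95
= 1.94 per hour


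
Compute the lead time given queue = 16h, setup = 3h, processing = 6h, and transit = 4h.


Lead time = queue + setup + processing + transit
= 16 + 3 + 6 + 4
= 29 hours


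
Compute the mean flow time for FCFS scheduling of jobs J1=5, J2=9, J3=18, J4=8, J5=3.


Completion times:
  J1: completes at 5
  J2: completes at 14
  J3: completes at 32
  J4: completes at 40
  J5: completes at 43
Sum = 134
Average = 134/5
= 26.80


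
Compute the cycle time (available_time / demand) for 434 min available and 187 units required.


Cycle time = available time / demand
= 434 / 187
= 2.32 min/unit


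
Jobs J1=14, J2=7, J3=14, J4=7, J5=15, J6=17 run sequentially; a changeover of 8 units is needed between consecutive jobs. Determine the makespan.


Makespan = Σ processing + (n-1) × setup
= (14 + 7 + 14 + 7 + 15 + 17) + (6-1)×8
= 74 + 40
= 114 time units


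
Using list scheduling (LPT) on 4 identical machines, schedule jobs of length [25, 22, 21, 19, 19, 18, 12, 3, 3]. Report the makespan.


Jobs (LPT sorted): [25, 22, 21, 19, 19, 18, 12, 3, 3]
Machines: 4
  J=25 → Machine 1 (load: 0+25=25)
  J=22 → Machine 2 (load: 0+22=22)
  J=21 → Machine 3 (load: 0+21=21)
  J=19 → Machine 4 (load: 0+19=19)
  J=19 → Machine 4 (load: 19+19=38)
  J=18 → Machine 3 (load: 21+18=39)
  J=12 → Machine 2 (load: 22+12=34)
  J=3 → Machine 1 (load: 25+3=28)
  J=3 → Machine 1 (load: 28+3=31)
Machine loads: [31, 34, 39, 38]
Makespan = max = 39 time units


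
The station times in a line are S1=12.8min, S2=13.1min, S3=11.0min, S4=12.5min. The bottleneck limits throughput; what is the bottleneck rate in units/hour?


Bottleneck = longest station time
Station times: [12.8, 13.1, 11.0, 12.5]
Max = 13.1 min
Rate = 60 / 13.1
= 4.58 units/hour (bottleneck: 13.1min)


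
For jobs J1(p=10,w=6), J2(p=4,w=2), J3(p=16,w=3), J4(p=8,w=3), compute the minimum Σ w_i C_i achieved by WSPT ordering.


WSPT order (by p/w): J1 → J2 → J4 → J3
  J1: C=10, w·C=6×10=60
  J2: C=14, w·C=2×14=28
  J4: C=22, w·C=3×22=66
  J3: C=38, w·C=3×38=114
Σ w·C = 268
= 268


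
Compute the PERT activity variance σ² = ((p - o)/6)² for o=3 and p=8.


σ² = ((p - o) / 6)² = (p - o)² / 36
= (8 - 3)² / 36
= 5² / 36
= 25 / 36
= 0.6944


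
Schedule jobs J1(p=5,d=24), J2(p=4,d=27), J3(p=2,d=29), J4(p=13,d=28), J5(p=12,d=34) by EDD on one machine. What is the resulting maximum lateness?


EDD order: J1 → J2 → J4 → J3 → J5
Completion and lateness:
  J1: C=5, d=24, L=5-24=-19
  J2: C=9, d=27, L=9-27=-18
  J4: C=22, d=28, L=22-28=-6
  J3: C=24, d=29, L=24-29=-5
  J5: C=36, d=34, L=36-34=2
Lmax = max(-19, -18, -6, -5, 2)
= 2


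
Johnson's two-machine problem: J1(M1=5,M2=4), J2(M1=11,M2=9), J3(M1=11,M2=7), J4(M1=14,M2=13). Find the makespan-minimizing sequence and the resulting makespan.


Johnson's rule:
Group 1 (M1≤M2, sort by M1): []
Group 2 (M1>M2, sort desc M2): ['J4', 'J2', 'J3', 'J1']
Sequence: J4 → J2 → J3 → J1
Makespan calculation:
  J4: M1 done=14, M2 done=27
  J2: M1 done=25, M2 done=36
  J3: M1 done=36, M2 done=43
  J1: M1 done=41, M2 done=47
= Sequence: J4 → J2 → J3 → J1, Makespan: 47


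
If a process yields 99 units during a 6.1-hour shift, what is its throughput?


Throughput = units / time
= 99 / 6.1
= 16.2 units/hour


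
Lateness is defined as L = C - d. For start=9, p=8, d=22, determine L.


Completion = 9 + 8 = 17
Lateness = C - d = 17 - 22
= -5


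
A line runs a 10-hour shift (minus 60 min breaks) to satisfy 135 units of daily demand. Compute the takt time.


Available = 10×60 - 60 = 540 min
Takt time = 540 / 135
= 4.00 min/unit


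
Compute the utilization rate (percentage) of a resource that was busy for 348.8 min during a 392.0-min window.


Utilization = busy / total × 100
= 348.8 / 392.0 × 100
= 89.0%


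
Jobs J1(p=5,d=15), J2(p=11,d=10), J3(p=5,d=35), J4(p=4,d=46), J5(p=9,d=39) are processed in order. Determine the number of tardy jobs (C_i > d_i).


Completion vs due date:
  J1: C=5, d=15 → on time
  J2: C=16, d=10 → TARDY
  J3: C=21, d=35 → on time
  J4: C=25, d=46 → on time
  J5: C=34, d=39 → on time
Tardy jobs: J2
Count = 1


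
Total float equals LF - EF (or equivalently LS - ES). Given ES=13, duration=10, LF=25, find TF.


EF = ES + duration = 13 + 10 = 23
LS = LF - duration = 25 - 10 = 15
Total Float = LF - EF = 25 - 23
(or LS - ES = 15 - 13)
= 2


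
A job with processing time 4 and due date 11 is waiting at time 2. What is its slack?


Slack = due - current_time - processing
= 11 - 2 - 4
= 5


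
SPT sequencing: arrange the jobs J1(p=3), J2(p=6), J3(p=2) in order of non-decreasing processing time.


SPT: sort by shortest processing time
  J3: p=2
  J1: p=3
  J2: p=6
Order: J3 → J1 → J2


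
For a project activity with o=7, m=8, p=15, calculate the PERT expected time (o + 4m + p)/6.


te = (o + 4m + p) / 6
= (7 + 4×8 + 15) / 6
= (7 + 32 + 15) / 6
= 54 / 6
= 9.00


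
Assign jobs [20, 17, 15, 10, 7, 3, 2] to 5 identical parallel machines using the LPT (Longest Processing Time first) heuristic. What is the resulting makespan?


Jobs (LPT sorted): [20, 17, 15, 10, 7, 3, 2]
Machines: 5
  J=20 → Machine 1 (load: 0+20=20)
  J=17 → Machine 2 (load: 0+17=17)
  J=15 → Machine 3 (load: 0+15=15)
  J=10 → Machine 4 (load: 0+10=10)
  J=7 → Machine 5 (load: 0+7=7)
  J=3 → Machine 5 (load: 7+3=10)
  J=2 → Machine 4 (load: 10+2=12)
Machine loads: [20, 17, 15, 12, 10]
Makespan = max = 20 time units


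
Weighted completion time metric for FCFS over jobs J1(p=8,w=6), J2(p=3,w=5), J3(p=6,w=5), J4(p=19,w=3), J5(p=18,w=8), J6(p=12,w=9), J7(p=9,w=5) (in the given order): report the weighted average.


Completion times:
  J1: C=8, w×C=6×8=48
  J2: C=11, w×C=5×11=55
  J3: C=17, w×C=5×17=85
  J4: C=36, w×C=3×36=108
  J5: C=54, w×C=8×54=432
  J6: C=66, w×C=9×66=594
  J7: C=75, w×C=5×75=375
Sum w×C = 1697
Sum w = 41
Weighted avg = 1697/41
= 41.39


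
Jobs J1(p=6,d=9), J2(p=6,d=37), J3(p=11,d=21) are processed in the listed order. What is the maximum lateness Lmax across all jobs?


Lateness per job (L = C - d):
  J1: C=6, d=9, L=-3
  J2: C=12, d=37, L=-25
  J3: C=23, d=21, L=2
Lmax = max(-3, -25, 2)
= 2


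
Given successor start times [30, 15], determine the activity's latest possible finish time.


LF = min of all successor start times
Successors start at: [30, 15]
LF = min(30, 15)
= 15


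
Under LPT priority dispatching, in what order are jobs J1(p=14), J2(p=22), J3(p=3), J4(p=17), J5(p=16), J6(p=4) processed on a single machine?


LPT: sort by longest processing time first
  J2: p=22
  J4: p=17
  J5: p=16
  J1: p=14
  J6: p=4
  J3: p=3
Order: J2 → J4 → J5 → J1 → J6 → J3


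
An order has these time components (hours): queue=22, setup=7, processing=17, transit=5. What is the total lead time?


Lead time = queue + setup + processing + transit
= 22 + 7 + 17 + 5
= 51 hours


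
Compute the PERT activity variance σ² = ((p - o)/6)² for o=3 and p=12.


σ² = ((p - o) / 6)² = (p - o)² / 36
= (12 - 3)² / 36
= 9² / 36
= 81 / 36
= 2.2500


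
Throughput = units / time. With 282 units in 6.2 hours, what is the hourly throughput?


Throughput = units / time
= 282 / 6.2
= 45.5 units/hour


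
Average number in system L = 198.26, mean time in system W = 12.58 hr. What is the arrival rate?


Little's law: L = λW → λ = L / W
= 198.26 / 12.58
= 15.76 per hour


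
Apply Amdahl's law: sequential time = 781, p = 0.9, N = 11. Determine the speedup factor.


Amdahl's law: T_p = T × ((1-p) + p/N)
= 781 × ((1-0.9) + 0.9/11)
= 781 × (0.10 + 0.0818)
= 781 × 0.1818
= 142.00
Speedup = 781/142.00
= 5.50×


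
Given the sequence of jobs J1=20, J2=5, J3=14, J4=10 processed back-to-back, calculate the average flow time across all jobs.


Completion times:
  J1: completes at 20
  J2: completes at 25
  J3: completes at 39
  J4: completes at 49
Sum = 133
Average = 133/4
= 33.25


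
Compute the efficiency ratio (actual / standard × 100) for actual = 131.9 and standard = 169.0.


Efficiency = (actual / standard) × 100
= (131.9 / 169.0) × 100
= 78.0%


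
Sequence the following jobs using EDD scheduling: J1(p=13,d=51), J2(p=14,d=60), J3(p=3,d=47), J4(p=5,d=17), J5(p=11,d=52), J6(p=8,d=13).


EDD: sort by earliest due date
  J6: d=13, p=8
  J4: d=17, p=5
  J3: d=47, p=3
  J1: d=51, p=13
  J5: d=52, p=11
  J2: d=60, p=14
Order: J6 → J4 → J3 → J1 → J5 → J2


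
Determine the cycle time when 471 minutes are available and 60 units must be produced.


Cycle time = available time / demand
= 471 / 60
= 7.85 min/unit


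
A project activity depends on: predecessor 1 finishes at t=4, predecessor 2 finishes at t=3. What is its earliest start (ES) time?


ES = max of all predecessor completion times
Predecessors: [4, 3]
ES = max(4, 3)
= 4


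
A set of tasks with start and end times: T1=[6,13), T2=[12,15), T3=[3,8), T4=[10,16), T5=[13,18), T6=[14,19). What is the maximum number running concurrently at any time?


Check each time point for overlaps:
  t=14: 4 tasks active (T2, T4, T5, T6)
Max concurrent = 4


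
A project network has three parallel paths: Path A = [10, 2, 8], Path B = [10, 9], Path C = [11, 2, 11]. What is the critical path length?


Path A: 10 + 2 + 8 = 20
Path B: 10 + 9 = 19
Path C: 11 + 2 + 11 = 24
Critical path = longest = max(20, 19, 24)
= 24 (Path C)


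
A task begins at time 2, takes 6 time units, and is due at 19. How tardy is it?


Completion = start + processing = 2 + 6 = 8
Tardiness = max(0, C - d) = max(0, 8 - 19)
= max(0, -11)
= 0


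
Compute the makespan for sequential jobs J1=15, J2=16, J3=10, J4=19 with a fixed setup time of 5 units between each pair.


Makespan = Σ processing + (n-1) × setup
= (15 + 16 + 10 + 19) + (4-1)×5
= 60 + 15
= 75 time units


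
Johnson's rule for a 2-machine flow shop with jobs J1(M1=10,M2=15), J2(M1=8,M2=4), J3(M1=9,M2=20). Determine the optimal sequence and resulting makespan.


Johnson's rule:
Group 1 (M1≤M2, sort by M1): ['J3', 'J1']
Group 2 (M1>M2, sort desc M2): ['J2']
Sequence: J3 → J1 → J2
Makespan calculation:
  J3: M1 done=9, M2 done=29
  J1: M1 done=19, M2 done=44
  J2: M1 done=27, M2 done=48
= Sequence: J3 → J1 → J2, Makespan: 48


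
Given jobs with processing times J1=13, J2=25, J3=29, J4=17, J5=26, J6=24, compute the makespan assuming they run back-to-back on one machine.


Sequential makespan: sum all processing times
= 13 + 25 + 29 + 17 + 26 + 24
= 134 time units


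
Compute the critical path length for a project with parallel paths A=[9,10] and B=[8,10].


Path A: 9 + 10 = 19
Path B: 8 + 10 = 18
Critical path = longest = max(19, 18)
= 19 (Path A)


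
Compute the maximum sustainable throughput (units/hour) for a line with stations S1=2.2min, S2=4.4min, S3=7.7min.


Bottleneck = longest station time
Station times: [2.2, 4.4, 7.7]
Max = 7.7 min
Rate = 60 / 7.7
= 7.79 units/hour (bottleneck: 7.7min)


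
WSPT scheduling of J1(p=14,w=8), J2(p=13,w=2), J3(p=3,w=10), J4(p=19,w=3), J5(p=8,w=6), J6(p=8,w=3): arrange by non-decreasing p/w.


WSPT (Smith's rule): sort by p/w ascending
  J3: p/w = 3/10 = 0.300
  J5: p/w = 8/6 = 1.333
  J1: p/w = 14/8 = 1.750
  J6: p/w = 8/3 = 2.667
  J4: p/w = 19/3 = 6.333
  J2: p/w = 13/2 = 6.500
Order: J3 → J5 → J1 → J6 → J4 → J2


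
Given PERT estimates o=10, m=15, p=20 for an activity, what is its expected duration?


te = (o + 4m + p) / 6
= (10 + 4×15 + 20) / 6
= (10 + 60 + 20) / 6
= 90 / 6
= 15.00


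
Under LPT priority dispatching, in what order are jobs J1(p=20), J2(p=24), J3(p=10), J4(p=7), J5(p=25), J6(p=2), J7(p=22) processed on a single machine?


LPT: sort by longest processing time first
  J5: p=25
  J2: p=24
  J7: p=22
  J1: p=20
  J3: p=10
  J4: p=7
  J6: p=2
Order: J5 → J2 → J7 → J1 → J3 → J4 → J6


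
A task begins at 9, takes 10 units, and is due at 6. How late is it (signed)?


Completion = 9 + 10 = 19
Lateness = C - d = 19 - 6
= 13


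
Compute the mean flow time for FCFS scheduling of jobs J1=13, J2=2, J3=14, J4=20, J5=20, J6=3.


Completion times:
  J1: completes at 13
  J2: completes at 15
  J3: completes at 29
  J4: completes at 49
  J5: completes at 69
  J6: completes at 72
Sum = 247
Average = 247/6
= 41.17


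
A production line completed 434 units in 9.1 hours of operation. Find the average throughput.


Throughput = units / time
= 434 / 9.1
= 47.7 units/hour


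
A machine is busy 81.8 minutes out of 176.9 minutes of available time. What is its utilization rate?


Utilization = busy / total × 100
= 81.8 / 176.9 × 100
= 46.2%


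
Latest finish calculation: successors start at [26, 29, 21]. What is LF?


LF = min of all successor start times
Successors start at: [26, 29, 21]
LF = min(26, 29, 21)
= 21


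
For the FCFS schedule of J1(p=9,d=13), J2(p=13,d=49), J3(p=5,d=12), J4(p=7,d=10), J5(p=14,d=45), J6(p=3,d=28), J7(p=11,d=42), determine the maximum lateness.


Lateness per job (L = C - d):
  J1: C=9, d=13, L=-4
  J2: C=22, d=49, L=-27
  J3: C=27, d=12, L=15
  J4: C=34, d=10, L=24
  J5: C=48, d=45, L=3
  J6: C=51, d=28, L=23
  J7: C=62, d=42, L=20
Lmax = max(-4, -27, 15, 24, 3, 23, 20)
= 24


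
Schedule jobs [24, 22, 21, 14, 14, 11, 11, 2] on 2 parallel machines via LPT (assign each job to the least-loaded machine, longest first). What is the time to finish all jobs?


Jobs (LPT sorted): [24, 22, 21, 14, 14, 11, 11, 2]
Machines: 2
  J=24 → Machine 1 (load: 0+24=24)
  J=22 → Machine 2 (load: 0+22=22)
  J=21 → Machine 2 (load: 22+21=43)
  J=14 → Machine 1 (load: 24+14=38)
  J=14 → Machine 1 (load: 38+14=52)
  J=11 → Machine 2 (load: 43+11=54)
  J=11 → Machine 1 (load: 52+11=63)
  J=2 → Machine 2 (load: 54+2=56)
Machine loads: [63, 56]
Makespan = max = 63 time units


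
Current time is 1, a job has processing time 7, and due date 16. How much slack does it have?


Slack = due - current_time - processing
= 16 - 1 - 7
= 8


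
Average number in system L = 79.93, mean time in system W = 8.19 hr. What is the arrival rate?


Little's law: L = λW → λ = L / W
= 79.93 / 8.19
= 9.76 per hour


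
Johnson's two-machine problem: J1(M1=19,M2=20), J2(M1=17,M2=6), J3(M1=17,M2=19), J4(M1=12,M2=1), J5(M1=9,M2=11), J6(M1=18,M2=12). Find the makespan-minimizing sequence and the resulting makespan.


Johnson's rule:
Group 1 (M1≤M2, sort by M1): ['J5', 'J3', 'J1']
Group 2 (M1>M2, sort desc M2): ['J6', 'J2', 'J4']
Sequence: J5 → J3 → J1 → J6 → J2 → J4
Makespan calculation:
  J5: M1 done=9, M2 done=20
  J3: M1 done=26, M2 done=45
  J1: M1 done=45, M2 done=65
  J6: M1 done=63, M2 done=77
  J2: M1 done=80, M2 done=86
  J4: M1 done=92, M2 done=93
= Sequence: J5 → J3 → J1 → J6 → J2 → J4, Makespan: 93


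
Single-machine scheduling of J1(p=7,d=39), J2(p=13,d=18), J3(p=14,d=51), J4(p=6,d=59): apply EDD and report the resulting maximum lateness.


EDD order: J2 → J1 → J3 → J4
Completion and lateness:
  J2: C=13, d=18, L=13-18=-5
  J1: C=20, d=39, L=20-39=-19
  J3: C=34, d=51, L=34-51=-17
  J4: C=40, d=59, L=40-59=-19
Lmax = max(-5, -19, -17, -19)
= -5


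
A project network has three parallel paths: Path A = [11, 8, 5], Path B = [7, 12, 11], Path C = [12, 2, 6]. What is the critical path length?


Path A: 11 + 8 + 5 = 24
Path B: 7 + 12 + 11 = 30
Path C: 12 + 2 + 6 = 20
Critical path = longest = max(24, 30, 20)
= 30 (Path B)


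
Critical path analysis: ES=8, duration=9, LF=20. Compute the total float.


EF = ES + duration = 8 + 9 = 17
LS = LF - duration = 20 - 9 = 11
Total Float = LF - EF = 20 - 17
(or LS - ES = 11 - 8)
= 3


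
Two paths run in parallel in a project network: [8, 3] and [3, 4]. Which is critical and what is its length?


Path A: 8 + 3 = 11
Path B: 3 + 4 = 7
Critical path = longest = max(11, 7)
= 11 (Path A)


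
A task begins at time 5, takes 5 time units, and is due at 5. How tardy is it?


Completion = start + processing = 5 + 5 = 10
Tardiness = max(0, C - d) = max(0, 10 - 5)
= max(0, 5)
= 5


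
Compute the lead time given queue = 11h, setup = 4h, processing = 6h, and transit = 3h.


Lead time = queue + setup + processing + transit
= 11 + 4 + 6 + 3
= 24 hours


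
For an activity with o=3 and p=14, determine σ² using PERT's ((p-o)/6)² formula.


σ² = ((p - o) / 6)² = (p - o)² / 36
= (14 - 3)² / 36
= 11² / 36
= 121 / 36
= 3.3611


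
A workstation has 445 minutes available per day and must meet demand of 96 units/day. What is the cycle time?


Cycle time = available time / demand
= 445 / 96
= 4.64 min/unit


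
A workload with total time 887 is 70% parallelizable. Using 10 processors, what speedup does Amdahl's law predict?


Amdahl's law: T_p = T × ((1-p) + p/N)
= 887 × ((1-0.7) + 0.7/10)
= 887 × (0.30 + 0.0700)
= 887 × 0.3700
= 328.19
Speedup = 887/328.19
= 2.70×


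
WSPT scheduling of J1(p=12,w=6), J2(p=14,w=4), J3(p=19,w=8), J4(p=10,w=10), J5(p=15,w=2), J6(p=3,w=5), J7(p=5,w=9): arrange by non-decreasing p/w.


WSPT (Smith's rule): sort by p/w ascending
  J7: p/w = 5/9 = 0.556
  J6: p/w = 3/5 = 0.600
  J4: p/w = 10/10 = 1.000
  J1: p/w = 12/6 = 2.000
  J3: p/w = 19/8 = 2.375
  J2: p/w = 14/4 = 3.500
  J5: p/w = 15/2 = 7.500
Order: J7 → J6 → J4 → J1 → J3 → J2 → J5


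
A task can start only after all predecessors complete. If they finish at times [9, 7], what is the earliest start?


ES = max of all predecessor completion times
Predecessors: [9, 7]
ES = max(9, 7)
= 9


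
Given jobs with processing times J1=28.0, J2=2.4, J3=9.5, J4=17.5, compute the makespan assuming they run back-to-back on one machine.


Sequential makespan: sum all processing times
= 28.0 + 2.4 + 9.5 + 17.5
= 57.4 time units


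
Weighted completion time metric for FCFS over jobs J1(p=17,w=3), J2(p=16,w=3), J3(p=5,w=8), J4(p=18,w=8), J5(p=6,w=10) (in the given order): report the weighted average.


Completion times:
  J1: C=17, w×C=3×17=51
  J2: C=33, w×C=3×33=99
  J3: C=38, w×C=8×38=304
  J4: C=56, w×C=8×56=448
  J5: C=62, w×C=10×62=620
Sum w×C = 1522
Sum w = 32
Weighted avg = 1522/32
= 47.56


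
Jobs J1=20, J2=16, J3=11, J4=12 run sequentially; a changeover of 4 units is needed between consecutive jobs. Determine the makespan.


Makespan = Σ processing + (n-1) × setup
= (20 + 16 + 11 + 12) + (4-1)×4
= 59 + 12
= 71 time units


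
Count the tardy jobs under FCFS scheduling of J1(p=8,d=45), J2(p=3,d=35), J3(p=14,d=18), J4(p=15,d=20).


Completion vs due date:
  J1: C=8, d=45 → on time
  J2: C=11, d=35 → on time
  J3: C=25, d=18 → TARDY
  J4: C=40, d=20 → TARDY
Tardy jobs: J3, J4
Count = 2


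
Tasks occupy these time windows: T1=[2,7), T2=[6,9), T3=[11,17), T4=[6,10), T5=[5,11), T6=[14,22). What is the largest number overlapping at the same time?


Check each time point for overlaps:
  t=6: 4 tasks active (T1, T2, T4, T5)
Max concurrent = 4


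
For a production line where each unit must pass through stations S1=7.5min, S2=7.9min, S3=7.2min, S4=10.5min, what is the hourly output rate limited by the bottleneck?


Bottleneck = longest station time
Station times: [7.5, 7.9, 7.2, 10.5]
Max = 10.5 min
Rate = 60 / 10.5
= 5.71 units/hour (bottleneck: 10.5min)


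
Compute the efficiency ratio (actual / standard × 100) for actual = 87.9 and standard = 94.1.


Efficiency = (actual / standard) × 100
= (87.9 / 94.1) × 100
= 93.4%


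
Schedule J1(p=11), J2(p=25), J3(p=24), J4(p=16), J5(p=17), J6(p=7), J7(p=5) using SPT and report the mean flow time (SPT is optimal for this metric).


SPT order: J7 → J6 → J1 → J4 → J5 → J3 → J2
Completion times:
  J7: C=5
  J6: C=12
  J1: C=23
  J4: C=39
  J5: C=56
  J3: C=80
  J2: C=105
Sum = 320, n = 7
Mean flow = 320/7
= 45.71


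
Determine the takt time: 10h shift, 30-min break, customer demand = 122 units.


Available = 10×60 - 30 = 570 min
Takt time = 570 / 122
= 4.67 min/unit


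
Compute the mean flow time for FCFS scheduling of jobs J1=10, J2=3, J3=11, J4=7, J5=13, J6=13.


Completion times:
  J1: completes at 10
  J2: completes at 13
  J3: completes at 24
  J4: completes at 31
  J5: completes at 44
  J6: completes at 57
Sum = 179
Average = 179/6
= 29.83


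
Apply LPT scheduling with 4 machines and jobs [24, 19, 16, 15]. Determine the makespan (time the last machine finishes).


Jobs (LPT sorted): [24, 19, 16, 15]
Machines: 4
  J=24 → Machine 1 (load: 0+24=24)
  J=19 → Machine 2 (load: 0+19=19)
  J=16 → Machine 3 (load: 0+16=16)
  J=15 → Machine 4 (load: 0+15=15)
Machine loads: [24, 19, 16, 15]
Makespan = max = 24 time units


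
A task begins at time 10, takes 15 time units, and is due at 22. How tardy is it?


Completion = start + processing = 10 + 15 = 25
Tardiness = max(0, C - d) = max(0, 25 - 22)
= max(0, 3)
= 3


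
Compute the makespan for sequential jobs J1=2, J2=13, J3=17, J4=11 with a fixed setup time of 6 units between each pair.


Makespan = Σ processing + (n-1) × setup
= (2 + 13 + 17 + 11) + (4-1)×6
= 43 + 18
= 61 time units


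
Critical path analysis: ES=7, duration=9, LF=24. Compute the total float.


EF = ES + duration = 7 + 9 = 16
LS = LF - duration = 24 - 9 = 15
Total Float = LF - EF = 24 - 16
(or LS - ES = 15 - 7)
= 8


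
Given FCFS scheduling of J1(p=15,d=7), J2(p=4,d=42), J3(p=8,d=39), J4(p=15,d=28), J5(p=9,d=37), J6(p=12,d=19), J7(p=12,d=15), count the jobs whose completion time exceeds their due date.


Completion vs due date:
  J1: C=15, d=7 → TARDY
  J2: C=19, d=42 → on time
  J3: C=27, d=39 → on time
  J4: C=42, d=28 → TARDY
  J5: C=51, d=37 → TARDY
  J6: C=63, d=19 → TARDY
  J7: C=75, d=15 → TARDY
Tardy jobs: J1, J4, J5, J6, J7
Count = 5


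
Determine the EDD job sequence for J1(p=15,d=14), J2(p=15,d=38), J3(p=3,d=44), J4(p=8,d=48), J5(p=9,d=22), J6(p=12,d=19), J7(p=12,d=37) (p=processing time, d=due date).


EDD: sort by earliest due date
  J1: d=14, p=15
  J6: d=19, p=12
  J5: d=22, p=9
  J7: d=37, p=12
  J2: d=38, p=15
  J3: d=44, p=3
  J4: d=48, p=8
Order: J1 → J6 → J5 → J7 → J2 → J3 → J4


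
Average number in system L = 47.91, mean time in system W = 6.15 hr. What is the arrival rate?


Little's law: L = λW → λ = L / W
= 47.91 / 6.15
= 7.79 per hour


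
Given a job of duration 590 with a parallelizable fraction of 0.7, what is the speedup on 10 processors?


Amdahl's law: T_p = T × ((1-p) + p/N)
= 590 × ((1-0.7) + 0.7/10)
= 590 × (0.30 + 0.0700)
= 590 × 0.3700
= 218.30
Speedup = 590/218.30
= 2.70×


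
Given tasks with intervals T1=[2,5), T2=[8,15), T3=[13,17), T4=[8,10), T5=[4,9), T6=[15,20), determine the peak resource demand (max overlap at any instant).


Check each time point for overlaps:
  t=8: 3 tasks active (T2, T4, T5)
Max concurrent = 3


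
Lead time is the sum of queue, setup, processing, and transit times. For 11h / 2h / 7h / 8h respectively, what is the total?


Lead time = queue + setup + processing + transit
= 11 + 2 + 7 + 8
= 28 hours


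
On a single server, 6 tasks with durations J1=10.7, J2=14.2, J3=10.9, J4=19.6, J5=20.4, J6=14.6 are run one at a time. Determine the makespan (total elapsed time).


Sequential makespan: sum all processing times
= 10.7 + 14.2 + 10.9 + 19.6 + 20.4 + 14.6
= 90.4 time units


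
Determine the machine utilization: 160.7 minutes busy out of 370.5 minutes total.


Utilization = busy / total × 100
= 160.7 / 370.5 × 100
= 43.4%


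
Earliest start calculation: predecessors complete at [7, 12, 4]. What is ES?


ES = max of all predecessor completion times
Predecessors: [7, 12, 4]
ES = max(7, 12, 4)
= 12


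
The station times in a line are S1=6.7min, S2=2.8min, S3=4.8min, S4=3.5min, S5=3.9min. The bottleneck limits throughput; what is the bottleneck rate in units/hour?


Bottleneck = longest station time
Station times: [6.7, 2.8, 4.8, 3.5, 3.9]
Max = 6.7 min
Rate = 60 / 6.7
= 8.96 units/hour (bottleneck: 6.7min)


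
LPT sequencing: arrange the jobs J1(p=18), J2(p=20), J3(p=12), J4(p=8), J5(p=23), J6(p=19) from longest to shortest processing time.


LPT: sort by longest processing time first
  J5: p=23
  J2: p=20
  J6: p=19
  J1: p=18
  J3: p=12
  J4: p=8
Order: J5 → J2 → J6 → J1 → J3 → J4


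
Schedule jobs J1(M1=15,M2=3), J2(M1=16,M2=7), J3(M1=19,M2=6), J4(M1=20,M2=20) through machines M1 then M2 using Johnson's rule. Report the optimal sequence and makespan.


Johnson's rule:
Group 1 (M1≤M2, sort by M1): ['J4']
Group 2 (M1>M2, sort desc M2): ['J2', 'J3', 'J1']
Sequence: J4 → J2 → J3 → J1
Makespan calculation:
  J4: M1 done=20, M2 done=40
  J2: M1 done=36, M2 done=47
  J3: M1 done=55, M2 done=61
  J1: M1 done=70, M2 done=73
= Sequence: J4 → J2 → J3 → J1, Makespan: 73


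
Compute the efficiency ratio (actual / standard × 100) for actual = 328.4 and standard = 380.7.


Efficiency = (actual / standard) × 100
= (328.4 / 380.7) × 100
= 86.3%


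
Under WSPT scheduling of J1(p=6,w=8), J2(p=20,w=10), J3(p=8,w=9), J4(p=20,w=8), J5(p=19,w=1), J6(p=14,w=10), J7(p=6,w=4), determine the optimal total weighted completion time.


WSPT order (by p/w): J1 → J3 → J6 → J7 → J2 → J4 → J5
  J1: C=6, w·C=8×6=48
  J3: C=14, w·C=9×14=126
  J6: C=28, w·C=10×28=280
  J7: C=34, w·C=4×34=136
  J2: C=54, w·C=10×54=540
  J4: C=74, w·C=8×74=592
  J5: C=93, w·C=1×93=93
Σ w·C = 1815
= 1815


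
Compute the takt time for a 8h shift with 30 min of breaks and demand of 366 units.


Available = 8×60 - 30 = 450 min
Takt time = 450 / 366
= 1.23 min/unit


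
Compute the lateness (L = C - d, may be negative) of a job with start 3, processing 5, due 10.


Completion = 3 + 5 = 8
Lateness = C - d = 8 - 10
= -2


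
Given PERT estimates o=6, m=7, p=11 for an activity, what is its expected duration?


te = (o + 4m + p) / 6
= (6 + 4×7 + 11) / 6
= (6 + 28 + 11) / 6
= 45 / 6
= 7.50


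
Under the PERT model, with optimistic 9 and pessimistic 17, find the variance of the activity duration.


σ² = ((p - o) / 6)² = (p - o)² / 36
= (17 - 9)² / 36
= 8² / 36
= 64 / 36
= 1.7778


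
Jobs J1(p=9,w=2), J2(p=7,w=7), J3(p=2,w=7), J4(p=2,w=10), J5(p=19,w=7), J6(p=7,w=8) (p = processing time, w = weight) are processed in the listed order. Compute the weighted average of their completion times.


Completion times:
  J1: C=9, w×C=2×9=18
  J2: C=16, w×C=7×16=112
  J3: C=18, w×C=7×18=126
  J4: C=20, w×C=10×20=200
  J5: C=39, w×C=7×39=273
  J6: C=46, w×C=8×46=368
Sum w×C = 1097
Sum w = 41
Weighted avg = 1097/41
= 26.76


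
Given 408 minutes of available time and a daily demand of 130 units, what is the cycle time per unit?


Cycle time = available time / demand
= 408 / 130
= 3.14 min/unit


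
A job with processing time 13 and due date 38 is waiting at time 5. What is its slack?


Slack = due - current_time - processing
= 38 - 5 - 13
= 20


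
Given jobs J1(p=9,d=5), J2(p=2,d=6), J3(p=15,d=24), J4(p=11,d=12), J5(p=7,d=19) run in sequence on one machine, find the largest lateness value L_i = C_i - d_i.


Lateness per job (L = C - d):
  J1: C=9, d=5, L=4
  J2: C=11, d=6, L=5
  J3: C=26, d=24, L=2
  J4: C=37, d=12, L=25
  J5: C=44, d=19, L=25
Lmax = max(4, 5, 2, 25, 25)
= 25


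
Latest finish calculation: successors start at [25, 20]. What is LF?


LF = min of all successor start times
Successors start at: [25, 20]
LF = min(25, 20)
= 20


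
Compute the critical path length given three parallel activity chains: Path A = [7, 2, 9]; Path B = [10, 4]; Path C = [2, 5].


Path A: 7 + 2 + 9 = 18
Path B: 10 + 4 = 14
Path C: 2 + 5 = 7
Critical path = longest = max(18, 14, 7)
= 18 (Path A)


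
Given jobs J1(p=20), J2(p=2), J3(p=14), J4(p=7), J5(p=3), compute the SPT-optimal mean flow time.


SPT order: J2 → J5 → J4 → J3 → J1
Completion times:
  J2: C=2
  J5: C=5
  J4: C=12
  J3: C=26
  J1: C=46
Sum = 91, n = 5
Mean flow = 91/5
= 18.20


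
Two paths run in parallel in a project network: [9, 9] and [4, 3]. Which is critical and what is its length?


Path A: 9 + 9 = 18
Path B: 4 + 3 = 7
Critical path = longest = max(18, 7)
= 18 (Path A)


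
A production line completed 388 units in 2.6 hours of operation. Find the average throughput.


Throughput = units / time
= 388 / 2.6
= 149.2 units/hour


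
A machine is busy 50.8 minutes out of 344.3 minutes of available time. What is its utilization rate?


Utilization = busy / total × 100
= 50.8 / 344.3 × 100
= 14.8%


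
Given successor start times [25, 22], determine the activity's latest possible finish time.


LF = min of all successor start times
Successors start at: [25, 22]
LF = min(25, 22)
= 22


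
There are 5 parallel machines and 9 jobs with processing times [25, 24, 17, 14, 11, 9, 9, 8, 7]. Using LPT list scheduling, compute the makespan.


Jobs (LPT sorted): [25, 24, 17, 14, 11, 9, 9, 8, 7]
Machines: 5
  J=25 → Machine 1 (load: 0+25=25)
  J=24 → Machine 2 (load: 0+24=24)
  J=17 → Machine 3 (load: 0+17=17)
  J=14 → Machine 4 (load: 0+14=14)
  J=11 → Machine 5 (load: 0+11=11)
  J=9 → Machine 5 (load: 11+9=20)
  J=9 → Machine 4 (load: 14+9=23)
  J=8 → Machine 3 (load: 17+8=25)
  J=7 → Machine 5 (load: 20+7=27)
Machine loads: [25, 24, 25, 23, 27]
Makespan = max = 27 time units


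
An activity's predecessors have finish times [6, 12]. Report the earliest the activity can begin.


ES = max of all predecessor completion times
Predecessors: [6, 12]
ES = max(6, 12)
= 12


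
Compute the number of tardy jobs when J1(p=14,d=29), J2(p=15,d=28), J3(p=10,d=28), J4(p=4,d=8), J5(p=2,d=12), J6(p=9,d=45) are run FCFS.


Completion vs due date:
  J1: C=14, d=29 → on time
  J2: C=29, d=28 → TARDY
  J3: C=39, d=28 → TARDY
  J4: C=43, d=8 → TARDY
  J5: C=45, d=12 → TARDY
  J6: C=54, d=45 → TARDY
Tardy jobs: J2, J3, J4, J5, J6
Count = 5


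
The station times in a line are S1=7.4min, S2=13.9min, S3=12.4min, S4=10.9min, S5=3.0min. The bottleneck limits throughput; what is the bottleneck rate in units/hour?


Bottleneck = longest station time
Station times: [7.4, 13.9, 12.4, 10.9, 3.0]
Max = 13.9 min
Rate = 60 / 13.9
= 4.32 units/hour (bottleneck: 13.9min)


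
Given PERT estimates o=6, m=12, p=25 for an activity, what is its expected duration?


te = (o + 4m + p) / 6
= (6 + 4×12 + 25) / 6
= (6 + 48 + 25) / 6
= 79 / 6
= 13.17


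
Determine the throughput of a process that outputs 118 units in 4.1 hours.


Throughput = units / time
= 118 / 4.1
= 28.8 units/hour


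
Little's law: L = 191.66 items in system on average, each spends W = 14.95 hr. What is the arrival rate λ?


Little's law: L = λW → λ = L / W
= 191.66 / 14.95
= 12.82 per hour


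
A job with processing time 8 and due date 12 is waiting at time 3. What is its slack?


Slack = due - current_time - processing
= 12 - 3 - 8
= 1


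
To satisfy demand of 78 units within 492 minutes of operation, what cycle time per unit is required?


Cycle time = available time / demand
= 492 / 78
= 6.31 min/unit


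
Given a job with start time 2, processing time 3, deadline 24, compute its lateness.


Completion = 2 + 3 = 5
Lateness = C - d = 5 - 24
= -19


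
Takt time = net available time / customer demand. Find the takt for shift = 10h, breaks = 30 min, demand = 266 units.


Available = 10×60 - 30 = 570 min
Takt time = 570 / 266
= 2.14 min/unit


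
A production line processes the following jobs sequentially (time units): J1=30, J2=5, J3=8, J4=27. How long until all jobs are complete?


Sequential makespan: sum all processing times
= 30 + 5 + 8 + 27
= 70 time units


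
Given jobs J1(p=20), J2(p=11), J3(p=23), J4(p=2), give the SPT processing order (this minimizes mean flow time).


SPT: sort by shortest processing time
  J4: p=2
  J2: p=11
  J1: p=20
  J3: p=23
Order: J4 → J2 → J1 → J3


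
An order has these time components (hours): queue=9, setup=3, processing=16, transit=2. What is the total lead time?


Lead time = queue + setup + processing + transit
= 9 + 3 + 16 + 2
= 30 hours


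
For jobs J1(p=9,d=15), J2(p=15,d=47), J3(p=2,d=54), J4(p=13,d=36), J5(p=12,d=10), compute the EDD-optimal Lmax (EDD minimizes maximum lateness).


EDD order: J5 → J1 → J4 → J2 → J3
Completion and lateness:
  J5: C=12, d=10, L=12-10=2
  J1: C=21, d=15, L=21-15=6
  J4: C=34, d=36, L=34-36=-2
  J2: C=49, d=47, L=49-47=2
  J3: C=51, d=54, L=51-54=-3
Lmax = max(2, 6, -2, 2, -3)
= 6
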